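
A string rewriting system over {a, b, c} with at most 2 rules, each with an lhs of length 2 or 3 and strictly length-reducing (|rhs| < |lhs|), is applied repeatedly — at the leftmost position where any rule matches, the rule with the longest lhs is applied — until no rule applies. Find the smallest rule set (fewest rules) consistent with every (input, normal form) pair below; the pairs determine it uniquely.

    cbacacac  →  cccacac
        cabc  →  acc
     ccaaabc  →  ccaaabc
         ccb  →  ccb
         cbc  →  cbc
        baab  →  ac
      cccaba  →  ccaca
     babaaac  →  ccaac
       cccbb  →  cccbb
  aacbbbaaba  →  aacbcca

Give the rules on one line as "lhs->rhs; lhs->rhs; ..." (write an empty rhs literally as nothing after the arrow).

ba->c; cab->ac

  | cbacacac => cccacac
  | cabc => acc
  | ccaaabc
  | ccb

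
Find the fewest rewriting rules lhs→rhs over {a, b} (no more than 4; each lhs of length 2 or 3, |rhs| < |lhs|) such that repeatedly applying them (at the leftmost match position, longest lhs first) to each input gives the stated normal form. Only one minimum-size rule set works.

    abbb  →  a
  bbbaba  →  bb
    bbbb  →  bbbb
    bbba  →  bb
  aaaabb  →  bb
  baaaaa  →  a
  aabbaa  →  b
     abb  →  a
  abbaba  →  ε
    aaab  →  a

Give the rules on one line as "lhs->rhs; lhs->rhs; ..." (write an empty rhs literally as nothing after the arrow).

  | abbb => abb => ab => a
  | bbbaba => bbba => bb
  | bbbb
  | bbba => bb

aa->; ab->a; ba->; baa->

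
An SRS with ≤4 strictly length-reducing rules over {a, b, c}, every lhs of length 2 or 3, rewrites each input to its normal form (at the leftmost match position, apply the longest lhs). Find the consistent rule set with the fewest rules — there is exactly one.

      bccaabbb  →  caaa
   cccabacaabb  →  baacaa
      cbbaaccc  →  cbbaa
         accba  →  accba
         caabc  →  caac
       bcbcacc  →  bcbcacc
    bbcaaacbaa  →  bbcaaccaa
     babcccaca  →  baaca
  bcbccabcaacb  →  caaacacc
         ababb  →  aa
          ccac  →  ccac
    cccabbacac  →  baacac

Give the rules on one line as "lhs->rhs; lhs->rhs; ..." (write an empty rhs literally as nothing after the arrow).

ab->a; acb->cc; bcc->ca; ccc->b

  | bccaabbb => caaabbb => caaabb => caaab => caaa
  | cccabacaabb => babacaabb => baacaabb => baacaab => baacaa
  | cbbaaccc => cbbaab => cbbaa
  | accba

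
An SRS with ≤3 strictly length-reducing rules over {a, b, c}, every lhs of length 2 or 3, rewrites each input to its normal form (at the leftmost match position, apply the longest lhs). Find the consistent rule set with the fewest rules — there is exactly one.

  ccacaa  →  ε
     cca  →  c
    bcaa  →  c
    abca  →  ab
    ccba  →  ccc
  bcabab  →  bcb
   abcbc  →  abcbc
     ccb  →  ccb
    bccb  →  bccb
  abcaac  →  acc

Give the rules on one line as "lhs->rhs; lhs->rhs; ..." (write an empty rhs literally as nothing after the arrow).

  | ccacaa => ccaa => ca => ε
  | cca => c
  | bcaa => ba => c
  | abca => ab

ba->c; ca->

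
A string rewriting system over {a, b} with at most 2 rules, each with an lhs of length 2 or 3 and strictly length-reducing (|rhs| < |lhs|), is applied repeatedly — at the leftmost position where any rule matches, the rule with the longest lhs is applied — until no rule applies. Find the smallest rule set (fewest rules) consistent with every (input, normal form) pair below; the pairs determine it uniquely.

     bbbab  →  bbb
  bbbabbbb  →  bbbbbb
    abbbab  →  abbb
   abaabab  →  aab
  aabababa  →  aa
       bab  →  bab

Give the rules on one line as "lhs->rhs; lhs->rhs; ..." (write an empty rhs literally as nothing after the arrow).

  | bbbab => bbb
  | bbbabbbb => bbbbbb
  | abbbab => abbb
  | abaabab => aabab => aab

aba->a; bba->b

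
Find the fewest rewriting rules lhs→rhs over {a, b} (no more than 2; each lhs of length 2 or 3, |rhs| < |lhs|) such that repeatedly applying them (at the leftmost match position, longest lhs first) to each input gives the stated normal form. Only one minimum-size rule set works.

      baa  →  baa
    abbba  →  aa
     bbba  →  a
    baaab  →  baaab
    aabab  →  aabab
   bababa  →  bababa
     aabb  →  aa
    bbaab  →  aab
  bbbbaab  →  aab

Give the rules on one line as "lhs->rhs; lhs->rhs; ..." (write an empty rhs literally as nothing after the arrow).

bb->; bbb->bb

  | baa
  | abbba => abba => aa
  | bbba => bba => a
  | baaab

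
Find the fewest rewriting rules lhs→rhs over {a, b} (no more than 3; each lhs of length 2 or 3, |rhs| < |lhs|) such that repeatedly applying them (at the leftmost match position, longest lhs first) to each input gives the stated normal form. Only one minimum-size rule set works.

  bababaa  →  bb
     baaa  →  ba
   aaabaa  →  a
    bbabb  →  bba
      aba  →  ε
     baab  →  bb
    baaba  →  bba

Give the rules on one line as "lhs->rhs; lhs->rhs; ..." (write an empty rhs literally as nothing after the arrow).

aa->; ab->a

  | bababaa => baabaa => bbaa => bb
  | baaa => ba
  | aaabaa => abaa => aaa => a
  | bbabb => bbab => bba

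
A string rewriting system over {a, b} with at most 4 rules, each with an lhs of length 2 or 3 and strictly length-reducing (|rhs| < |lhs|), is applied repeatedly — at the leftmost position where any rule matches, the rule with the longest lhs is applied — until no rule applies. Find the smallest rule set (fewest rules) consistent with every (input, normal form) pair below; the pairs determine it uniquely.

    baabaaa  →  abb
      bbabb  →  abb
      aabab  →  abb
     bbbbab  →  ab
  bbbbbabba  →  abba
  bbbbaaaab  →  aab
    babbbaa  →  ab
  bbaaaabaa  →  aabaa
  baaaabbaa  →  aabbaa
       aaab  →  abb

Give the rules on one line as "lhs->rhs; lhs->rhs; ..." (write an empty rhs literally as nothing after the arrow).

aaa->ab; bab->ab; bbb->

  | baabaaa => baabab => baaab => babb => abb
  | bbabb => babb => abb
  | aabab => aaab => abb
  | bbbbab => bab => ab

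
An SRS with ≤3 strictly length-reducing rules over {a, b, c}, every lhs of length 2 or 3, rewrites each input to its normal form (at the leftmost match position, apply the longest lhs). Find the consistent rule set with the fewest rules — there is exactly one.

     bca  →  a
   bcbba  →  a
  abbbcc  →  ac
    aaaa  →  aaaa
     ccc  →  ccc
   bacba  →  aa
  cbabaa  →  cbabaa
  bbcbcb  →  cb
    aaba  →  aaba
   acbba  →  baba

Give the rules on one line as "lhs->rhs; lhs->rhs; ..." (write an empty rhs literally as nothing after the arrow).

acb->ba; bb->; bc->

  | bca => a
  | bcbba => bba => a
  | abbbcc => abcc => ac
  | aaaa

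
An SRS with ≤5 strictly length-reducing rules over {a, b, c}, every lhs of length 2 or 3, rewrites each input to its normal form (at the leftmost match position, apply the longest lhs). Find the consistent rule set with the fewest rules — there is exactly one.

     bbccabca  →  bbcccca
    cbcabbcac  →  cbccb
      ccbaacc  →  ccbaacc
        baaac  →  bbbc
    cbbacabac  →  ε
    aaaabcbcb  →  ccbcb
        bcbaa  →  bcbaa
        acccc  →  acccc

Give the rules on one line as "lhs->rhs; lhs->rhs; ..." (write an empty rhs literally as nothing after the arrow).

  | bbccabca => bbcccca
  | cbcabbcac => cbccbcac => cbccb
  | ccbaacc
  | baaac => bbbc

aaa->bb; ab->c; bba->a; cac->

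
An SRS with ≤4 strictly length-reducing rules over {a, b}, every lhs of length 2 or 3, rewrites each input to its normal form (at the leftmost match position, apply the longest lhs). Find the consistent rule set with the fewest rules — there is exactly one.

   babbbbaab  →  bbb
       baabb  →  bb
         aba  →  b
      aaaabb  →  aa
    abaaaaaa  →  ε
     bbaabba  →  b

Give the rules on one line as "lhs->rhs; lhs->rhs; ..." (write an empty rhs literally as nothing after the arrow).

  | babbbbaab => bbbbaab => bbbab => bbb
  | baabb => abbb => bb
  | aba => b
  | aaaabb => aaab => aa

ab->; aba->b; baa->ab; bba->b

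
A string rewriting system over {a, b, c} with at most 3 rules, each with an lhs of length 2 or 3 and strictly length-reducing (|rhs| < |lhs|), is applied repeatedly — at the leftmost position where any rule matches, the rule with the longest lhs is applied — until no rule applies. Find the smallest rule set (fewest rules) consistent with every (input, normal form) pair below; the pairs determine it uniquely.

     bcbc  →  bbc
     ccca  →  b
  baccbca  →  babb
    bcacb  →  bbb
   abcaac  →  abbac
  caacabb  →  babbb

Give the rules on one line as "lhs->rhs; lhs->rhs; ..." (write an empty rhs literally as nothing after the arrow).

  | bcbc => bbc
  | ccca => ccb => cb => b
  | baccbca => bacbca => babca => babb
  | bcacb => bbcb => bbb

ca->b; cb->b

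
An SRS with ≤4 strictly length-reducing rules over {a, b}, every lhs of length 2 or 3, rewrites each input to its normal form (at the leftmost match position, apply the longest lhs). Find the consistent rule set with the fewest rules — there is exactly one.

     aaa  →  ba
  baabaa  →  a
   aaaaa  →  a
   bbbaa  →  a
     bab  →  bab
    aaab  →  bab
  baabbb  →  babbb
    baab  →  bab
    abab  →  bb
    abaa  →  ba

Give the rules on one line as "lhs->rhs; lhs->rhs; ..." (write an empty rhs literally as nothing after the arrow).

aa->a; aaa->ba; aba->b; bba->aa

  | aaa => ba
  | baabaa => babaa => bba => aa => a
  | aaaaa => baaa => bba => aa => a
  | bbbaa => baaa => bba => aa => a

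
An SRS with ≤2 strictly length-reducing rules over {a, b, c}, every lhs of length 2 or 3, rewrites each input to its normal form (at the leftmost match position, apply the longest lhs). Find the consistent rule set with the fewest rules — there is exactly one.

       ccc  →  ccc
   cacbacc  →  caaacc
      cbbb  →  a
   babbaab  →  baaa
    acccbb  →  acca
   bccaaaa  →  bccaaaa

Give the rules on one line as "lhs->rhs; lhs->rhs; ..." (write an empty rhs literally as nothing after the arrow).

ab->a; cb->a

  | ccc
  | cacbacc => caaacc
  | cbbb => abb => ab => a
  | babbaab => babaab => baaab => baaa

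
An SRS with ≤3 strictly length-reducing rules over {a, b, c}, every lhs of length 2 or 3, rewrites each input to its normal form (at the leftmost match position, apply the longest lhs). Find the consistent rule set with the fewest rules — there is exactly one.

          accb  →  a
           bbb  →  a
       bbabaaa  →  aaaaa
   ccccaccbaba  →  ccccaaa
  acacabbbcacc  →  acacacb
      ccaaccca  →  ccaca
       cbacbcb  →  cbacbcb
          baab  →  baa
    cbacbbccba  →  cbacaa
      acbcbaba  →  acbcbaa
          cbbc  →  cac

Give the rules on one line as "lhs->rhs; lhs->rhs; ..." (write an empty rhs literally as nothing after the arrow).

ab->a; acc->b; bb->a

  | accb => bb => a
  | bbb => ab => a
  | bbabaaa => aabaaa => aaaaa
  | ccccaccbaba => ccccbbaba => ccccaaba => ccccaaa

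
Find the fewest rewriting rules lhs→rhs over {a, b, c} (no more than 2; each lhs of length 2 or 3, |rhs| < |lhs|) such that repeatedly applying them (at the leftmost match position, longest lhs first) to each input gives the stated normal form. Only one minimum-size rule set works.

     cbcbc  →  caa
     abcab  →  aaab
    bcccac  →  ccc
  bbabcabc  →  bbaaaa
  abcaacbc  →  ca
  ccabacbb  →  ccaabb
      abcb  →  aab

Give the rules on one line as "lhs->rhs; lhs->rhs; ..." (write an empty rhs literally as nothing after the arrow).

ac->c; bc->a

  | cbcbc => cabc => caa
  | abcab => aaab
  | bcccac => accac => ccac => ccc
  | bbabcabc => bbaaabc => bbaaaa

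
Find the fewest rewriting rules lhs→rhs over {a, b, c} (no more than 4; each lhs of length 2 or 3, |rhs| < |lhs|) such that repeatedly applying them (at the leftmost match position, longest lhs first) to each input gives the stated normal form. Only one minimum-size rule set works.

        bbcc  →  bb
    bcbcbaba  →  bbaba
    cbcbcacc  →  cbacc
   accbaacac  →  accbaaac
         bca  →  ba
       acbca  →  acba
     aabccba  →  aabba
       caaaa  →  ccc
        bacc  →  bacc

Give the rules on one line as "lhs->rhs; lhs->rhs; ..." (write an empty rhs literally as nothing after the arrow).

  | bbcc => bb
  | bcbcbaba => bccbaba => bbaba
  | cbcbcacc => cbccacc => cbacc
  | accbaacac => accbaaac

bcb->bc; bcc->b; ca->a; caa->cc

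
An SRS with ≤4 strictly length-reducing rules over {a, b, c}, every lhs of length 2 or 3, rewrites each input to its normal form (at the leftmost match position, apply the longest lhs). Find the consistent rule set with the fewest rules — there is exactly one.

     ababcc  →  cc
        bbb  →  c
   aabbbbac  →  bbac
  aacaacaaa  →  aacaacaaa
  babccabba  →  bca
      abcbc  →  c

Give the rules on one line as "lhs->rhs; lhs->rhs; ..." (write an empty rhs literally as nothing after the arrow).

ab->; bbb->c; cb->

  | ababcc => abcc => cc
  | bbb => c
  | aabbbbac => abbbac => bbac
  | aacaacaaa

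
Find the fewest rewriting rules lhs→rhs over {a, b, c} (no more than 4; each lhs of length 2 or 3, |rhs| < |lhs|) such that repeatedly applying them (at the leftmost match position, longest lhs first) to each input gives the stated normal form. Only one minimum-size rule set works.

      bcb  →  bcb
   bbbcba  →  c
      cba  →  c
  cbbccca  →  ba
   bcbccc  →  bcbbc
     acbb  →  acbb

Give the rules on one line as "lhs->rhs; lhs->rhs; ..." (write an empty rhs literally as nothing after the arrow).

  | bcb
  | bbbcba => cba => c
  | cba => c
  | cbbccca => cbbbca => cca => ba

bbb->; cba->c; cc->b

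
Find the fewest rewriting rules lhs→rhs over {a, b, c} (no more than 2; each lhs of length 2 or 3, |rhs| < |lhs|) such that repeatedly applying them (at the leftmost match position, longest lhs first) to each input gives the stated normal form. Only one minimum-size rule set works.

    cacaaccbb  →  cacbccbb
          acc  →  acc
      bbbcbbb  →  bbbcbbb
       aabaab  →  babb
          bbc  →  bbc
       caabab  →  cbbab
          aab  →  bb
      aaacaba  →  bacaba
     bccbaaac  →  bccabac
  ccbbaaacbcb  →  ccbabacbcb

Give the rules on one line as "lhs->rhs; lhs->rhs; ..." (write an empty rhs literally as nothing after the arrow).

  | cacaaccbb => cacbccbb
  | acc
  | bbbcbbb
  | aabaab => bbaab => babb

aa->b; baa->ab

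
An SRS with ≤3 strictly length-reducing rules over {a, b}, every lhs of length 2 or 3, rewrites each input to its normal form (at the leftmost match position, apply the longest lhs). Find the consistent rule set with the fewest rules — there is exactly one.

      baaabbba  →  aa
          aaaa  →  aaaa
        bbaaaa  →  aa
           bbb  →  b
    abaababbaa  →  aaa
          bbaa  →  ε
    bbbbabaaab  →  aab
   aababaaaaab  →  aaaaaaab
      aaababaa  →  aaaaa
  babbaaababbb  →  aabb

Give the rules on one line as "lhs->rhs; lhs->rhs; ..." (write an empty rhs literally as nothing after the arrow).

  | baaabbba => aabbba => aaba => aa
  | aaaa
  | bbaaaa => baaa => aa
  | bbb => b

ba->; bab->; bbb->b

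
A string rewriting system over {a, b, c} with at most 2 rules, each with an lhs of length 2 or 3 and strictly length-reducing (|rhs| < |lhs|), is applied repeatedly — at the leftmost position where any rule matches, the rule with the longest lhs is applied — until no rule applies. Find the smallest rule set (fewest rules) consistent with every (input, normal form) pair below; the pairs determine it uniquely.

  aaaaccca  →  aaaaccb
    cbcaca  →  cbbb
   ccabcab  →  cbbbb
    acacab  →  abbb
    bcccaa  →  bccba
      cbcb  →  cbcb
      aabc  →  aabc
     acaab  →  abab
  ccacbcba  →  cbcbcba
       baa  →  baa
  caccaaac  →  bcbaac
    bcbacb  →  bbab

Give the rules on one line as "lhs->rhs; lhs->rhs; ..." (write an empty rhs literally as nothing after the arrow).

bac->aa; ca->b

  | aaaaccca => aaaaccb
  | cbcaca => cbbca => cbbb
  | ccabcab => cbbcab => cbbbb
  | acacab => abcab => abbb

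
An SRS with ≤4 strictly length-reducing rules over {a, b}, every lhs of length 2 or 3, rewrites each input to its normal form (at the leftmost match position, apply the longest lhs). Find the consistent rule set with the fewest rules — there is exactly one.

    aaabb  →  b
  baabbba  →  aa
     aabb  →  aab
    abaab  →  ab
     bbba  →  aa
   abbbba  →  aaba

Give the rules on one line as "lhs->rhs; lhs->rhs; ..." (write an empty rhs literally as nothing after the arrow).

  | aaabb => bb => b
  | baabbba => bbba => aa
  | aabb => aab
  | abaab => ab

aaa->; baa->; bb->b; bbb->a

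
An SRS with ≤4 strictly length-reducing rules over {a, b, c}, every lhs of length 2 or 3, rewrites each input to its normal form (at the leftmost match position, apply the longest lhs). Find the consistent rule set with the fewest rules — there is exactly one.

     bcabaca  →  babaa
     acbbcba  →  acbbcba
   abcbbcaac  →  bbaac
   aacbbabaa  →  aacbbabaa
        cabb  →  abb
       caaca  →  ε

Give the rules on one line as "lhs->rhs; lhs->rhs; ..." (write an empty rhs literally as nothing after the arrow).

aaa->; abc->; ca->a

  | bcabaca => babaca => babaa
  | acbbcba
  | abcbbcaac => bbcaac => bbaac
  | aacbbabaa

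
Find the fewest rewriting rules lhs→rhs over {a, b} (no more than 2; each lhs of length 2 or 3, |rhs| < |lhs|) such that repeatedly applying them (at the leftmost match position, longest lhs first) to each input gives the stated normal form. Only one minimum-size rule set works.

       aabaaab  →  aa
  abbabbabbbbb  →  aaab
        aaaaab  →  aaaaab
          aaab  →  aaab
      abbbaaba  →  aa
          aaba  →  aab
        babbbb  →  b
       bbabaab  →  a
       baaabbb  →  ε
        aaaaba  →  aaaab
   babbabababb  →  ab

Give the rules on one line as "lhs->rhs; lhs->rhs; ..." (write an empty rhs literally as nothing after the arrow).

ba->b; bb->

  | aabaaab => aabaab => aabab => aabb => aa
  | abbabbabbbbb => aabbabbbbb => aaabbbbb => aaabbb => aaab
  | aaaaab
  | aaab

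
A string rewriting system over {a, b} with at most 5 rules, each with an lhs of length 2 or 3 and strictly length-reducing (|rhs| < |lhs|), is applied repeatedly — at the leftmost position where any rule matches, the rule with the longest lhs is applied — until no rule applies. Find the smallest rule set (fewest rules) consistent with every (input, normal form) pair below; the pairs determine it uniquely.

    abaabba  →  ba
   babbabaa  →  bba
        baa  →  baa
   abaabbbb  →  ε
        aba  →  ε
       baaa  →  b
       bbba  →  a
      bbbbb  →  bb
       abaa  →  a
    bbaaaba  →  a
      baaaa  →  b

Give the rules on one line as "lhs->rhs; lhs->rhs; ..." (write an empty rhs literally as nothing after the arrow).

  | abaabba => abba => ba
  | babbabaa => bbabaa => bba
  | baa
  | abaabbbb => abbbb => bbb => ε

aaa->ab; ab->; aba->; bbb->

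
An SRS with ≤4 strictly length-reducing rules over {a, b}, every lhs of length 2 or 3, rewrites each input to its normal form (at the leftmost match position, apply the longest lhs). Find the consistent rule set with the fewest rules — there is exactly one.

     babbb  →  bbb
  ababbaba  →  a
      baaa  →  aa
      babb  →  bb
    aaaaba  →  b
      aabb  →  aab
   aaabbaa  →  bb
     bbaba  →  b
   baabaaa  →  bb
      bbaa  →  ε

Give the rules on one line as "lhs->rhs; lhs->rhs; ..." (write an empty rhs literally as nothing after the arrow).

aaa->bb; abb->ab; ba->

  | babbb => bbb
  | ababbaba => abbaba => ababa => aba => a
  | baaa => aa
  | babb => bb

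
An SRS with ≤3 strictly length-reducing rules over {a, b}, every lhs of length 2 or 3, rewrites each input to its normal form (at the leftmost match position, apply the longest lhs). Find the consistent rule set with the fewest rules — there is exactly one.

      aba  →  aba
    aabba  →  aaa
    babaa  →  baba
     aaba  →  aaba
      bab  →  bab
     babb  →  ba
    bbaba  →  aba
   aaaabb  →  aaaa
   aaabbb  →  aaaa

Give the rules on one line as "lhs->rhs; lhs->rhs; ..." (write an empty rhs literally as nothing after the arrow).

  | aba
  | aabba => aaa
  | babaa => baba
  | aaba

baa->ba; bb->; bbb->a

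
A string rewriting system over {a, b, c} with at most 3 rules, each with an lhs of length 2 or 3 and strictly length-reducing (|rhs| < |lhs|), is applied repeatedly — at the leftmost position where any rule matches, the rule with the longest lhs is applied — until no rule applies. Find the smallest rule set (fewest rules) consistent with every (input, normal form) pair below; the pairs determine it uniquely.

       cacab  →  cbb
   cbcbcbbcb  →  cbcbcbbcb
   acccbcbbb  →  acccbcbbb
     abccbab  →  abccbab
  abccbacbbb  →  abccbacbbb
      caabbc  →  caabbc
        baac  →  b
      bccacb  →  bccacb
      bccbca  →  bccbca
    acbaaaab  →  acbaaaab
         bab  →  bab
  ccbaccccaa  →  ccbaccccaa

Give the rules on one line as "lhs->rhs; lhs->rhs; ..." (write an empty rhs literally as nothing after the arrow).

  | cacab => cbb
  | cbcbcbbcb
  | acccbcbbb
  | abccbab

aac->; aca->b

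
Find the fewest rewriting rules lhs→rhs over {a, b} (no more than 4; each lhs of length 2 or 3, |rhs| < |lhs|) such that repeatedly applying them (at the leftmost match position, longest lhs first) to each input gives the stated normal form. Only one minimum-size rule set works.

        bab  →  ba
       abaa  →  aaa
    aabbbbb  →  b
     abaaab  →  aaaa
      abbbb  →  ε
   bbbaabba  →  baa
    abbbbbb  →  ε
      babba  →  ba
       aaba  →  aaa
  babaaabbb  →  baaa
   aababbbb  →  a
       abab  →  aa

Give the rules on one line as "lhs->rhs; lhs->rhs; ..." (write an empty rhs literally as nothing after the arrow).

ab->a; abb->; bb->

  | bab => ba
  | abaa => aaa
  | aabbbbb => abbb => b
  | abaaab => aaaab => aaaa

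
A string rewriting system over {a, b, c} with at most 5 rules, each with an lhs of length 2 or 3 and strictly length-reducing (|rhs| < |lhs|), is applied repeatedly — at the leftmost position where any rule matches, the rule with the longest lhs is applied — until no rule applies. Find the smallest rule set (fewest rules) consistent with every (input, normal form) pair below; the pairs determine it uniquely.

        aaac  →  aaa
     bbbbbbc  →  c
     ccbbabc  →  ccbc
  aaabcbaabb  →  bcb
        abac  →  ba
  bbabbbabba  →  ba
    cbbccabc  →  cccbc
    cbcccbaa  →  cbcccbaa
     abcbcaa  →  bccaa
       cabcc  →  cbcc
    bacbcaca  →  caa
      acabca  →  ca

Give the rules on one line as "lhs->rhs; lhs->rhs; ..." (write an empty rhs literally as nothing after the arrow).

  | aaac => aaa
  | bbbbbbc => bbbbc => bbc => c
  | ccbbabc => ccabc => ccbc
  | aaabcbaabb => aabcbaabb => abcbaabb => bcbaabb => bcbabb => bcbbb => bcb

ab->b; ac->a; bb->; bca->ca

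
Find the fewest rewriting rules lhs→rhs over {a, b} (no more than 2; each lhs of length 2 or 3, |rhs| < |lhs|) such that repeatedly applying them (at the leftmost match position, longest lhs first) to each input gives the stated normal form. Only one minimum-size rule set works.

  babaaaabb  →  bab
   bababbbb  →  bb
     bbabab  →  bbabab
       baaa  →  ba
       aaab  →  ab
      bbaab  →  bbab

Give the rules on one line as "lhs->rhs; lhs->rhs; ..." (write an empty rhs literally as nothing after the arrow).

  | babaaaabb => babaaabb => babaabb => bababb => bab
  | bababbbb => babbb => bb
  | bbabab
  | baaa => baa => ba

aa->a; abb->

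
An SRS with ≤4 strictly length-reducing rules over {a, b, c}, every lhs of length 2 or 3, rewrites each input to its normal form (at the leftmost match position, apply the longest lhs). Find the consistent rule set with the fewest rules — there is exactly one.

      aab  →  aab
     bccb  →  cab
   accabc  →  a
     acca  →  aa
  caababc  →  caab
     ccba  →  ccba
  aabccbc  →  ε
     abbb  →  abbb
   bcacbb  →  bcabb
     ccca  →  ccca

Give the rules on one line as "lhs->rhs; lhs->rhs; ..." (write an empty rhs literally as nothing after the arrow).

  | aab
  | bccb => cab
  | accabc => acabc => aabc => a
  | acca => aca => aa

abc->; ac->a; bcc->ca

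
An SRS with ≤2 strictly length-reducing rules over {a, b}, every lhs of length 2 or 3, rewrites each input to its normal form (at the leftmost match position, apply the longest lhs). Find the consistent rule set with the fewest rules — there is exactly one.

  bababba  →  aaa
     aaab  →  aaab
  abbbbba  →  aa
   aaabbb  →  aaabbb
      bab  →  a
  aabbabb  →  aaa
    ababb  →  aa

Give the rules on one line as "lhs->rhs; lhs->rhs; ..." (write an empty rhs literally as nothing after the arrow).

  | bababba => baabba => aabba => aaba => aaa
  | aaab
  | abbbbba => abbbba => abbba => abba => aba => aa
  | aaabbb

ba->a; bab->ba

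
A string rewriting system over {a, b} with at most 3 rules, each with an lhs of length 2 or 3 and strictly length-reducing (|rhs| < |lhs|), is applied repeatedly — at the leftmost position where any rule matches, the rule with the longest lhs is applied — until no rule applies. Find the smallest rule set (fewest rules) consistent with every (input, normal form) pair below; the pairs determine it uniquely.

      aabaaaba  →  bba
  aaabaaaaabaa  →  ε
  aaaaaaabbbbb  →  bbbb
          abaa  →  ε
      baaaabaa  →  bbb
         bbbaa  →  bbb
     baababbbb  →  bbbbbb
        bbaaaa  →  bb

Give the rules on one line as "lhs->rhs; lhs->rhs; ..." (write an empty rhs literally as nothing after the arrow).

  | aabaaaba => bbaaaba => bbaba => bba
  | aaabaaaaabaa => abaaaaabaa => aaaaabaa => aaabaa => abaa => aa => ε
  | aaaaaaabbbbb => aaaaabbbbb => aaabbbbb => abbbbb => bbbb
  | abaa => aa => ε

aa->; aab->bb; ab->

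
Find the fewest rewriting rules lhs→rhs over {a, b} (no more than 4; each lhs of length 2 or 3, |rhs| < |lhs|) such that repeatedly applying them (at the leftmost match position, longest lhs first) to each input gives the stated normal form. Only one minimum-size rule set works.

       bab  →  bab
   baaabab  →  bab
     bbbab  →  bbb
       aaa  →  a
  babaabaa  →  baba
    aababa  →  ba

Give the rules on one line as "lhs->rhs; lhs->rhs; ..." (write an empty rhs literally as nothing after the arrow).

  | bab
  | baaabab => baabab => bbaab => bab
  | bbbab => bbb
  | aaa => aa => a

aa->a; aab->ba; bba->b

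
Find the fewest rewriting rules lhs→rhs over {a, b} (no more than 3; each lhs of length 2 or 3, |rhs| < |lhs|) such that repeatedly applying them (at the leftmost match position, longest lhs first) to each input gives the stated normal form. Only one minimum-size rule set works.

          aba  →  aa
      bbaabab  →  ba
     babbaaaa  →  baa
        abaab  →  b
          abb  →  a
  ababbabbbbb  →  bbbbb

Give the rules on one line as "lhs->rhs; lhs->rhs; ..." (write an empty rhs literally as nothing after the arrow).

  | aba => aa
  | bbaabab => aaabab => bab => ba
  | babbaaaa => babaaaa => baaaaa => baa
  | abaab => aaab => b

aaa->; ab->a; bba->aa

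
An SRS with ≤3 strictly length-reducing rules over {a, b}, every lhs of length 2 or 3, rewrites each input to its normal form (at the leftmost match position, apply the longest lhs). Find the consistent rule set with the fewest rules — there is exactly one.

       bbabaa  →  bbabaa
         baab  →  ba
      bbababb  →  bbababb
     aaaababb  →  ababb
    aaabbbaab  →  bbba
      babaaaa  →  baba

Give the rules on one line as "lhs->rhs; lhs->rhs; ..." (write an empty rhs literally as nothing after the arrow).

aaa->; aab->a

  | bbabaa
  | baab => ba
  | bbababb
  | aaaababb => ababb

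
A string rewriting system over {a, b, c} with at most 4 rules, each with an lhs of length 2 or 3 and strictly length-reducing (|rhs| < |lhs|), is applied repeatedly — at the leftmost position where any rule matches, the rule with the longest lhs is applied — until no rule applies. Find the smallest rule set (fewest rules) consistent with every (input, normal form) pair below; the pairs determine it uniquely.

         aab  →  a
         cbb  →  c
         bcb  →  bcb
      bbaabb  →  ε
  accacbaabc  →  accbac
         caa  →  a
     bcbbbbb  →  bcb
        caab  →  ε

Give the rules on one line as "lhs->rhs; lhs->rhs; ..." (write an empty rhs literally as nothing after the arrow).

ab->; bb->; ca->

  | aab => a
  | cbb => c
  | bcb
  | bbaabb => aabb => ab => ε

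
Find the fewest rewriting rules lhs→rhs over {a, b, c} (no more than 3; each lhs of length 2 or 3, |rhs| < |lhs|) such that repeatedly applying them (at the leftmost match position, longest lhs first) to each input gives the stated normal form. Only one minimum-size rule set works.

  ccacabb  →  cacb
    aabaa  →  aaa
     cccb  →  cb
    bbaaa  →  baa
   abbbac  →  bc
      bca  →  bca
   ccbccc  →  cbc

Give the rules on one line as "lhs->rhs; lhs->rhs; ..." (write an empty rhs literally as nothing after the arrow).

ab->; bba->b; cc->c

  | ccacabb => cacabb => cacb
  | aabaa => aaa
  | cccb => ccb => cb
  | bbaaa => baa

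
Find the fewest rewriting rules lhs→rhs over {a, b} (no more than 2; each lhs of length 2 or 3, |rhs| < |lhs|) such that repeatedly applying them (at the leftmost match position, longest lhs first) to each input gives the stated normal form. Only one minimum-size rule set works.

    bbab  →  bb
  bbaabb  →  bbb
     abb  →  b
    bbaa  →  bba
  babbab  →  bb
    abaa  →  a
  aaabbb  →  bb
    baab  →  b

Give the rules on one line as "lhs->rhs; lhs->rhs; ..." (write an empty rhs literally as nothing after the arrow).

aa->a; ab->

  | bbab => bb
  | bbaabb => bbabb => bbb
  | abb => b
  | bbaa => bba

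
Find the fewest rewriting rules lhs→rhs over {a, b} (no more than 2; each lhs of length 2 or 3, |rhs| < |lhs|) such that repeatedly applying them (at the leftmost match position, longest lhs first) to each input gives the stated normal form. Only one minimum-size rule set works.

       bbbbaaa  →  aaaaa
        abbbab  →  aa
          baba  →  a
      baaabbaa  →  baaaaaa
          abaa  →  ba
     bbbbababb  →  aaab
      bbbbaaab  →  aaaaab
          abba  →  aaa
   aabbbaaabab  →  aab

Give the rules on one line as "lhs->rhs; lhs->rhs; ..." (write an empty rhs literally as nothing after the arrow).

aba->b; bb->a

  | bbbbaaa => abbaaa => aaaaa
  | abbbab => aabab => abb => aa
  | baba => bb => a
  | baaabbaa => baaaaaa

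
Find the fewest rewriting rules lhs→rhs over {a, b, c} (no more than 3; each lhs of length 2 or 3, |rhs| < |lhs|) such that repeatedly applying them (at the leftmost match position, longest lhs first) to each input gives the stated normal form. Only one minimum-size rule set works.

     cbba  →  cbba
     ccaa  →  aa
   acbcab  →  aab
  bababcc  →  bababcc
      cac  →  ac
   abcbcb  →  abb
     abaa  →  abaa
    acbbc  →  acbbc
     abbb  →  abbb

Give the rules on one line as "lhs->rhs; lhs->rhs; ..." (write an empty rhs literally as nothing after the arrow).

ca->a; cbc->

  | cbba
  | ccaa => caa => aa
  | acbcab => aab
  | bababcc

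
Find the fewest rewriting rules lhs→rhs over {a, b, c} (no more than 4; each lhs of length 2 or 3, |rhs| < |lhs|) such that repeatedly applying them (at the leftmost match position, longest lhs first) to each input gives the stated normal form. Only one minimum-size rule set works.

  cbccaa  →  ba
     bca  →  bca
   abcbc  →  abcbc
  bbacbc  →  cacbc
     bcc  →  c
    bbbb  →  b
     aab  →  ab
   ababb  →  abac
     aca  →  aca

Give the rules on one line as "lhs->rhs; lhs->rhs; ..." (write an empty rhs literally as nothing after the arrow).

  | cbccaa => cbbaa => ccaa => baa => ba
  | bca
  | abcbc
  | bbacbc => cacbc

aa->a; bb->c; cc->b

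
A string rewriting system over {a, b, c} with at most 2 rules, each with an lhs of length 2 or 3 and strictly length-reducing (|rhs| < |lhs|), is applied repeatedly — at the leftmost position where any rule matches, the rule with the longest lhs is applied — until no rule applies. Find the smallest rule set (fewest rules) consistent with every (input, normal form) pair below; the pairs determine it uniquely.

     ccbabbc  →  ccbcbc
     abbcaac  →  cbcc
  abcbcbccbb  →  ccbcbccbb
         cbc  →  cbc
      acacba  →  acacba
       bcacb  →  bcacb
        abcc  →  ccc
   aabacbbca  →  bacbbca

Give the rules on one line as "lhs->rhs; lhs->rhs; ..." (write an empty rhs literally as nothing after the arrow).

aa->; ab->c

  | ccbabbc => ccbcbc
  | abbcaac => cbcaac => cbcc
  | abcbcbccbb => ccbcbccbb
  | cbc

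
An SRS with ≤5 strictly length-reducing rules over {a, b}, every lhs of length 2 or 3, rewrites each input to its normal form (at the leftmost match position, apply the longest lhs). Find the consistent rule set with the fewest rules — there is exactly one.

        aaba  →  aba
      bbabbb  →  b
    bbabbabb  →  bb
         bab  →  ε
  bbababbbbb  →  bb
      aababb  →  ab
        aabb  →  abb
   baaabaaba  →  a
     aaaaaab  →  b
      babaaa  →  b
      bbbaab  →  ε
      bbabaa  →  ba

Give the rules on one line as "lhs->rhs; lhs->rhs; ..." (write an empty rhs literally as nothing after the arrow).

  | aaba => aba
  | bbabbb => bbb => b
  | bbabbabb => bbabb => bb
  | bab => ε

aa->a; aaa->b; bab->; bbb->b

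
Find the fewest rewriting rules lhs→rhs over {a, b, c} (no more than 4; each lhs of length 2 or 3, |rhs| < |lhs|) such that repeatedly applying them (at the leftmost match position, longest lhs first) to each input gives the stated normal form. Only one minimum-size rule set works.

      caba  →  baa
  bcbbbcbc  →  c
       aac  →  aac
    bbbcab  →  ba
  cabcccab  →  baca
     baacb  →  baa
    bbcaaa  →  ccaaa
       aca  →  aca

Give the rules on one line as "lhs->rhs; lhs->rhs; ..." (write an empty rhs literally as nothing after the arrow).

  | caba => baa
  | bcbbbcbc => bbbcbc => cbcbc => cbc => c
  | aac
  | bbbcab => cbcab => cab => ba

bb->c; cab->ba; cb->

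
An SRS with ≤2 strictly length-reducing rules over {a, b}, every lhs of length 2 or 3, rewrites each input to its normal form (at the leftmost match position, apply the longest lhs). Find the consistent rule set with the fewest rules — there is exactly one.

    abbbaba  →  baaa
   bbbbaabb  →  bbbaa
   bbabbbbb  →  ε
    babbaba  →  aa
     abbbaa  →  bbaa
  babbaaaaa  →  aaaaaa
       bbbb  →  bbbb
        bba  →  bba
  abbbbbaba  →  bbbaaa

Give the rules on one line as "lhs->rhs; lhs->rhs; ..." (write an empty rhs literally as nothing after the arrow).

  | abbbaba => bbaba => baaa
  | bbbbaabb => bbbbab => bbbaa
  | bbabbbbb => baabbbb => babbb => aabb => ab => ε
  | babbaba => aababa => aaba => aa

ab->; bab->aa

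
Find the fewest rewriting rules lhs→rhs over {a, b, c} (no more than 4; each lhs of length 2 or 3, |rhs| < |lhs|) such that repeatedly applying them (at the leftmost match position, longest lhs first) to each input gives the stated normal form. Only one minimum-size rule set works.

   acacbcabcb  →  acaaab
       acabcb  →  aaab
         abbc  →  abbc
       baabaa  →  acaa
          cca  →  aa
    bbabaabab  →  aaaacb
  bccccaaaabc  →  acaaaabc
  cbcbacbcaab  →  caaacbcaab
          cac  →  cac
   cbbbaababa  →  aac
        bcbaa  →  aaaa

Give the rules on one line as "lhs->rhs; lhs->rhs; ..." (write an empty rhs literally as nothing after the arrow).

ba->c; bcb->aa; cab->ac; cc->a

  | acacbcabcb => acacbaccb => acaccccb => acaaccb => acaaab
  | acabcb => aaccb => aaab
  | abbc
  | baabaa => cabaa => acaa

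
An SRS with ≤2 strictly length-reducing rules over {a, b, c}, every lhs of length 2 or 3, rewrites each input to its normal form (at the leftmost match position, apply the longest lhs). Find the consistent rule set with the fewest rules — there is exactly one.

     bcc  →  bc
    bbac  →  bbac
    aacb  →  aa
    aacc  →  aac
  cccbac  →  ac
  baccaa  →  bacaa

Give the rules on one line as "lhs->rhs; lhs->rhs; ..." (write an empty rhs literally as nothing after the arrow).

cb->; cc->c

  | bcc => bc
  | bbac
  | aacb => aa
  | aacc => aac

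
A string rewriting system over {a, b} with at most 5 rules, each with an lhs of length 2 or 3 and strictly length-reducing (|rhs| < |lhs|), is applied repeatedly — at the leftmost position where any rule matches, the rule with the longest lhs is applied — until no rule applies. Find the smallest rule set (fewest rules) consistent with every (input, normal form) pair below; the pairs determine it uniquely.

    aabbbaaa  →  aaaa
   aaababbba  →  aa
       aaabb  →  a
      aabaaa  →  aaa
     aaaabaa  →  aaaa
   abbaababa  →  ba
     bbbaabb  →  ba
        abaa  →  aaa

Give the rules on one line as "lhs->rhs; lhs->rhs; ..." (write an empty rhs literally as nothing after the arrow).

aab->; ab->a; abb->ba; bba->aa

  | aabbbaaa => bbaaa => aaaa
  | aaababbba => aabbba => bba => aa
  | aaabb => ab => a
  | aabaaa => aaa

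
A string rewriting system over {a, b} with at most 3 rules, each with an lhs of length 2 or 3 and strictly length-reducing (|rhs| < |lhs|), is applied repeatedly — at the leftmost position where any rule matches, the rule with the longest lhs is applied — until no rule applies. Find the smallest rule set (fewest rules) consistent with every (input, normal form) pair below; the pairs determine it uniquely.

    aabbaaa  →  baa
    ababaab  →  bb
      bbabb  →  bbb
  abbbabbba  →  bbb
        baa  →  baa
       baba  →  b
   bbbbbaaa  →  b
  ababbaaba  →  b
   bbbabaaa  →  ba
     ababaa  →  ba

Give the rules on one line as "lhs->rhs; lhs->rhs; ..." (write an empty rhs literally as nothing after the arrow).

  | aabbaaa => abbaaa => bbaaa => abaa => baa
  | ababaab => babaab => bbaab => abab => bab => bb
  | bbabb => abbb => bbb
  | abbbabbba => bbbabbba => babbbba => bbbbba => bbbab => babb => bbb

ab->b; bba->ab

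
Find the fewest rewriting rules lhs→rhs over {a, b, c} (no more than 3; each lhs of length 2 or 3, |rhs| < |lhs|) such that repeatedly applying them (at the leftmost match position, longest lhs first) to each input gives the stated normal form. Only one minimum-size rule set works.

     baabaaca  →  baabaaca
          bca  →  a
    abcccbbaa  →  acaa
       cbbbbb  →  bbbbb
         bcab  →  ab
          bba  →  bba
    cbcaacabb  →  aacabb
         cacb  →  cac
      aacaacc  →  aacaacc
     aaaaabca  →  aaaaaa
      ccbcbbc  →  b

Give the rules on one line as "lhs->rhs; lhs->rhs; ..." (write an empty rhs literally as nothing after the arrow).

acb->ac; bc->; cb->b

  | baabaaca
  | bca => a
  | abcccbbaa => accbbaa => acbbaa => acbaa => acaa
  | cbbbbb => bbbbb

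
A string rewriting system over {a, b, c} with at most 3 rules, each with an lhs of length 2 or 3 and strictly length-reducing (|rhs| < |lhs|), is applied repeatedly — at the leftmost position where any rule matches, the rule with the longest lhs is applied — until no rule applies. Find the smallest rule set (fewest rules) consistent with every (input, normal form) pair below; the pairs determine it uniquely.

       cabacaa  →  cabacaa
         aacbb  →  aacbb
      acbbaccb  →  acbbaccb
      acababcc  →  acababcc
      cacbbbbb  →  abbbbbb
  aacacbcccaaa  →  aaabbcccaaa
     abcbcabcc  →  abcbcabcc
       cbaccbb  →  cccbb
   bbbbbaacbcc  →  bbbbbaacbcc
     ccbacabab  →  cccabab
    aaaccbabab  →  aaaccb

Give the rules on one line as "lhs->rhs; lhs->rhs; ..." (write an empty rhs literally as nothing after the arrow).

  | cabacaa
  | aacbb
  | acbbaccb
  | acababcc

cac->ab; cba->c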